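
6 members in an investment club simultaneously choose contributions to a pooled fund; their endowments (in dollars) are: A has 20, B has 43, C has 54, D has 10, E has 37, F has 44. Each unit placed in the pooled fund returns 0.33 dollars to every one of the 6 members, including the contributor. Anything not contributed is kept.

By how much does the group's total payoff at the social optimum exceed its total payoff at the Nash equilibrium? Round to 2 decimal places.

203.84 dollars

The private return per contributed unit is 0.33 < 1 for everyone, so the Nash equilibrium is zero contribution and the group total is Σ E_j = 20 + 43 + 54 + 10 + 37 + 44 = 208.
Each contributed unit returns 1.980 to the group, so the social optimum is full contribution by everyone: group total = 1.980 × 208 = 411.84.
Efficiency loss = (1.980 − 1) × 208 = 203.84.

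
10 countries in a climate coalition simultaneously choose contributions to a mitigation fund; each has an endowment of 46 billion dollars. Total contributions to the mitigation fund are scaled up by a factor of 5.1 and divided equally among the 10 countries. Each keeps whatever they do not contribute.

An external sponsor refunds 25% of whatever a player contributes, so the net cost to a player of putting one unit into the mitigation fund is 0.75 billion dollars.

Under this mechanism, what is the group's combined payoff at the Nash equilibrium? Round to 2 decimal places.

Even with the mechanism, each unit contributed returns only (5.1/10) / 0.75 = 0.6800 per unit of net cost, so contributing nothing is still dominant.
At the Nash equilibrium no one contributes; group total payoff = 10 × 46 = 460.

460.00 billion dollars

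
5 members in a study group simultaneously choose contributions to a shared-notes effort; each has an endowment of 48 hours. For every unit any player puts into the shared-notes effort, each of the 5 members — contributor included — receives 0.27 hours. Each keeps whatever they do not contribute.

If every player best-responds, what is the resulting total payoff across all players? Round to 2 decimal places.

The private return per contributed unit is 0.27 < 1, so contributing 0 is dominant for every player. At the Nash equilibrium everyone keeps their 48, and the group total is 5 × 48 = 240.

240.00 hours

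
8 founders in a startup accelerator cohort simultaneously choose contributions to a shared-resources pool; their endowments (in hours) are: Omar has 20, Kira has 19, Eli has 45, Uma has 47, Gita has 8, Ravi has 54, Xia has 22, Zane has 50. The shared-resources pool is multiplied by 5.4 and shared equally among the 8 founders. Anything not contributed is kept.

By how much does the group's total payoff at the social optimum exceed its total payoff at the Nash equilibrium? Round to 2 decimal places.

The private return per contributed unit is 5.4/8 = 0.6750 < 1 for every player regardless of endowment, so the Nash equilibrium is zero contribution and the group total is Σ E_j = 20 + 19 + 45 + 47 + 8 + 54 + 22 + 50 = 265.
Each contributed unit returns 5.400 to the group, so the social optimum is full contribution by everyone: group total = 5.400 × 265 = 1431.00.
Efficiency loss = (5.400 − 1) × 265 = 1166.00.

1166.00 hours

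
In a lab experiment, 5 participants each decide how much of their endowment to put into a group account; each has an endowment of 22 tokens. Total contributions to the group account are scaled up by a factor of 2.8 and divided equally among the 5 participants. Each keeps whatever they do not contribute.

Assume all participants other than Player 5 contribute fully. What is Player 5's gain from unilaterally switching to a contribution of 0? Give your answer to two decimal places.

Switching from a contribution of 22 to 0 lets Player 5 keep an extra 22 tokens, but lowers the group account by 22, which costs Player 5 their own share of that drop: 2.8/5 × 22 = 12.32.
Net gain = 22 − 12.32 = 9.68. The private return per contributed unit (0.5600) is below 1, so free-riding is indeed the best response regardless of what the others do.

9.68 tokens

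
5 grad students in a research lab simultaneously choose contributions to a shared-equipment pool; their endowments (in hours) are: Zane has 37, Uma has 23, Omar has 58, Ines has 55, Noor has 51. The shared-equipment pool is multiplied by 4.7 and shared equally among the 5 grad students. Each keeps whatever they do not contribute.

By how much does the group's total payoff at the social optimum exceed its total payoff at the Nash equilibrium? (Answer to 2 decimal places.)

828.80 hours

The private return per contributed unit is 4.7/5 = 0.9400 < 1 for every player regardless of endowment, so the Nash equilibrium is zero contribution and the group total is Σ E_j = 37 + 23 + 58 + 55 + 51 = 224.
Each contributed unit returns 4.700 to the group, so the social optimum is full contribution by everyone: group total = 4.700 × 224 = 1052.80.
Efficiency loss = (4.700 − 1) × 224 = 828.80.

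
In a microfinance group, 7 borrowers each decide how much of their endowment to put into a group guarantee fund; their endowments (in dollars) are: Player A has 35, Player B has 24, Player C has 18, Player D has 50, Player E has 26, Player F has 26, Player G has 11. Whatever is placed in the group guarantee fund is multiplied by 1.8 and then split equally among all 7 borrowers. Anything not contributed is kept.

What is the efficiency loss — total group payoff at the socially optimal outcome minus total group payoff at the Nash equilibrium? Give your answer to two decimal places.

152.00 dollars

The private return per contributed unit is 1.8/7 = 0.2571 < 1 for every player regardless of endowment, so the Nash equilibrium is zero contribution and the group total is Σ E_j = 35 + 24 + 18 + 50 + 26 + 26 + 11 = 190.
Each contributed unit returns 1.800 to the group, so the social optimum is full contribution by everyone: group total = 1.800 × 190 = 342.00.
Efficiency loss = (1.800 − 1) × 190 = 152.00.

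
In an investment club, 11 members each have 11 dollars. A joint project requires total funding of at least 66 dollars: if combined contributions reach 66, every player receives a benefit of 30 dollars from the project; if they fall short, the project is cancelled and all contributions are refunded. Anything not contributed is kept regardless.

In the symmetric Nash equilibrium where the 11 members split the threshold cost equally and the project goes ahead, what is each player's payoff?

Equal share of the threshold: 66/11 = 6.
At this profile no one gains by cutting their contribution: any cut drops the total below 66, the project is cancelled, contributions are refunded, and the deviator ends with 11, which is less than 11 − 6 + 30 = 35. Contributing more than 6 just wastes the excess. So contributing exactly 6 is a best response.
Each player's payoff: 11 − 6 + 30 = 35.

35 dollars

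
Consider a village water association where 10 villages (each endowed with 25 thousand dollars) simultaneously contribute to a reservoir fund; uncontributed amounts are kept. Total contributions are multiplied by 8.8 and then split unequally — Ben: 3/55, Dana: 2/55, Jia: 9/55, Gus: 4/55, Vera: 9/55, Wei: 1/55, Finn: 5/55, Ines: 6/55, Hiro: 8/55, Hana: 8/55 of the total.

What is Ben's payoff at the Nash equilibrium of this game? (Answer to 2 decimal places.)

Each unit j contributes comes back to j as 8.8 × (j's share), so j prefers to contribute only if that share exceeds 1/8.8 = 0.1136; otherwise keeping the unit dominates.
Jia, Vera, Hiro and Hana are above the threshold, contributing 25 each; the remaining 6 contribute 0. Total contributed: 100.
Ben keeps 25 and receives 8.8 × 100 × 3/55 = 48.00 from the reservoir fund, for a payoff of 73.00.

73.00 thousand dollars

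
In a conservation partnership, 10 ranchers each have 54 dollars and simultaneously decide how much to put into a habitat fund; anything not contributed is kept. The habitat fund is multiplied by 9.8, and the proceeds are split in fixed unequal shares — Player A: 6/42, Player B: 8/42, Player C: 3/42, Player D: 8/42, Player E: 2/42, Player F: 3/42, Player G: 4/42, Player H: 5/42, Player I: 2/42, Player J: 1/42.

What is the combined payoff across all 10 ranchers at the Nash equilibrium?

A player with share s gets back 9.8·s per unit contributed, so full contribution is dominant for anyone with s > 1/9.8 = 0.1020 and zero contribution is dominant for anyone below.
Player A, Player B, Player D and Player H clear that bar, contributing 54 each; the remaining 6 contribute 0. Total contributed: 216.
The habitat fund pays out 9.8 × 216 = 2116.80 in total (split across the unequal shares, but the aggregate is all that matters for the group sum).
The 6 free-riders keep 54 each, adding 324. Group total = 324 + 2116.80 = 2440.80.

2440.80 dollars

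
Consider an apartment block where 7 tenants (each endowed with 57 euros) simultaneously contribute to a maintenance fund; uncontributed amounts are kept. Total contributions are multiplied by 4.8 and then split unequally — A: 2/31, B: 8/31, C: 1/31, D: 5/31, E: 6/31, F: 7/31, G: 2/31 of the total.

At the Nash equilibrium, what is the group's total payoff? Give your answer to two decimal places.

For player j, contributing a unit is worthwhile iff 4.8 × (j's share) ≥ 1, i.e. iff j's share is at least 0.2083.
The shares above 0.2083 belong to B and F, contributing 57 each; the remaining 5 contribute 0. Total contributed: 114.
The maintenance fund pays out 4.8 × 114 = 547.20 in total (split across the unequal shares, but the aggregate is all that matters for the group sum).
The 5 free-riders keep 57 each, adding 285. Group total = 285 + 547.20 = 832.20.

832.20 euros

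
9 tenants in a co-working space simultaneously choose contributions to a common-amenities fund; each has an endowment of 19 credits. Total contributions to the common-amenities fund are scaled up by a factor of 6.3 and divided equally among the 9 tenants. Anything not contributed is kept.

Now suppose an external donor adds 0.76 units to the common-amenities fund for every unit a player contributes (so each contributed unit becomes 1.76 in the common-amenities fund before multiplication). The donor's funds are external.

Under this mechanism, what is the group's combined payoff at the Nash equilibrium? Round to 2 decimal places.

With the mechanism, a contributed unit returns 6.3 × 1.76 / 9 = 1.2320 per unit of net cost to the contributor — now above 1 — so contributing fully is weakly dominant for every player.
At the Nash equilibrium everyone contributes 19. Group total payoff = 6.3 × 1.76 × 171 = 1896.05.

1896.05 credits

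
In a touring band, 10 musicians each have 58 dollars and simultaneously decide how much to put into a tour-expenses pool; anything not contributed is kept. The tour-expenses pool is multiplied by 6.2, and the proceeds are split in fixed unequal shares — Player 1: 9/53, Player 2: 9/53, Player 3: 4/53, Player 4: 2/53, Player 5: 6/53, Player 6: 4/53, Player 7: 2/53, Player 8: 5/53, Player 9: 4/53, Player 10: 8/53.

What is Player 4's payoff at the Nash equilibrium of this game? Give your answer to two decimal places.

85.14 dollars

Each unit j contributes comes back to j as 6.2 × (j's share), so j prefers to contribute only if that share exceeds 1/6.2 = 0.1613; otherwise keeping the unit dominates.
The shares above 0.1613 belong to Player 1 and Player 2, contributing 58 each; the remaining 8 contribute 0. Total contributed: 116.
Player 4 keeps 58 and receives 6.2 × 116 × 2/53 = 27.14 from the tour-expenses pool, for a payoff of 85.14.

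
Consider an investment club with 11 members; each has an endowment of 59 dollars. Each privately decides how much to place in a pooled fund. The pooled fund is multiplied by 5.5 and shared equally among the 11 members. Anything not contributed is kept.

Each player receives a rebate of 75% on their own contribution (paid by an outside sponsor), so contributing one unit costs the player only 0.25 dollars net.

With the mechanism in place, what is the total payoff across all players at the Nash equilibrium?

The effective private return per unit is now (5.5/11) / 0.25 = 2.0000 > 1, so every player's dominant strategy flips to full contribution.
So the Nash equilibrium is full contribution by all 11; the group earns 11 × (59 × 0.75 + 5.5 × 59) = 4056.25.

4056.25 dollars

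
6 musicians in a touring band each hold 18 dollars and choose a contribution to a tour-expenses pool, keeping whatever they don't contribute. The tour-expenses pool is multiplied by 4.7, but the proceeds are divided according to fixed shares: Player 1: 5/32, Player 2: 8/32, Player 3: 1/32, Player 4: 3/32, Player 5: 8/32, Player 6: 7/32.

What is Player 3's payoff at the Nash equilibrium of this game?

25.93 dollars

Each unit j contributes comes back to j as 4.7 × (j's share), so j prefers to contribute only if that share exceeds 1/4.7 = 0.2128; otherwise keeping the unit dominates.
Player 2, Player 5 and Player 6 clear that bar, contributing 18 each; the remaining 3 contribute 0. Total contributed: 54.
Player 3 keeps 18 and receives 4.7 × 54 × 1/32 = 7.93 from the tour-expenses pool, for a payoff of 25.93.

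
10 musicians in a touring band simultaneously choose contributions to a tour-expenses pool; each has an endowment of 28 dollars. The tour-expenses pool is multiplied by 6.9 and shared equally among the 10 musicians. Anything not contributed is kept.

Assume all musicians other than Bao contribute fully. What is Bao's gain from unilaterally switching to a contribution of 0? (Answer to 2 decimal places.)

8.68 dollars

Switching from a contribution of 28 to 0 lets Bao keep an extra 28 dollars, but lowers the tour-expenses pool by 28, which costs Bao their own share of that drop: 6.9/10 × 28 = 19.32.
Net gain = 28 − 19.32 = 8.68. The private return per contributed unit (0.6900) is below 1, so free-riding is indeed the best response regardless of what the others do.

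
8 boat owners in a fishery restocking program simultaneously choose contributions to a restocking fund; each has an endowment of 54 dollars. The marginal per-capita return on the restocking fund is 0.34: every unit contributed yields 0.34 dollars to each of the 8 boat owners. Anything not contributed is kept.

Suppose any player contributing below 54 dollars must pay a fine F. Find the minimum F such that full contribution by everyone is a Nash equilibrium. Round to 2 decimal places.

Given the others contribute fully, the best deviation is to contribute 0 (any partial contribution still incurs the fine and gives up units whose private return 0.34 is below 1).
Deviating from 54 to 0 saves 54 dollars but forfeits the deviator's share of the drop in the restocking fund: 0.34 × 54 = 18.36.
So the deviation gain is 54 − 18.36 = 35.64, and the fine must be at least 35.64 dollars to wipe it out.

35.64 dollars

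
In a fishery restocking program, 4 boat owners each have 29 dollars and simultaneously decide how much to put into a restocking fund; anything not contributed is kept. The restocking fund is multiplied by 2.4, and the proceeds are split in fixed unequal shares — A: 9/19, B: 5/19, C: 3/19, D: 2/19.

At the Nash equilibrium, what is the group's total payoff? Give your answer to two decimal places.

156.60 dollars

Each unit j contributes comes back to j as 2.4 × (j's share), so j prefers to contribute only if that share exceeds 1/2.4 = 0.4167; otherwise keeping the unit dominates.
Only A (9/19) clears that bar, contributing 29; the remaining 3 contribute 0. Total contributed: 29.
The restocking fund pays out 2.4 × 29 = 69.60 in total (split across the unequal shares, but the aggregate is all that matters for the group sum).
The 3 free-riders keep 29 each, adding 87. Group total = 87 + 69.60 = 156.60.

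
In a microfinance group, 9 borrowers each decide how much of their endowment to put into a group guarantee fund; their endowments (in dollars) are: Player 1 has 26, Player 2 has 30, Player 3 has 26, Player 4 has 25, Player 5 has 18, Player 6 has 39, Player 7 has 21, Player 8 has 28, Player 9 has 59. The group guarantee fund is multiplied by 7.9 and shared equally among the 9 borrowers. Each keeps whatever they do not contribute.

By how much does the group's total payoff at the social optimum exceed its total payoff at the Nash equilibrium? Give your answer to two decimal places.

The private return per contributed unit is 7.9/9 = 0.8778 < 1 for every player regardless of endowment, so the Nash equilibrium is zero contribution and the group total is Σ E_j = 26 + 30 + 26 + 25 + 18 + 39 + 21 + 28 + 59 = 272.
Each contributed unit returns 7.900 to the group, so the social optimum is full contribution by everyone: group total = 7.900 × 272 = 2148.80.
Efficiency loss = (7.900 − 1) × 272 = 1876.80.

1876.80 dollars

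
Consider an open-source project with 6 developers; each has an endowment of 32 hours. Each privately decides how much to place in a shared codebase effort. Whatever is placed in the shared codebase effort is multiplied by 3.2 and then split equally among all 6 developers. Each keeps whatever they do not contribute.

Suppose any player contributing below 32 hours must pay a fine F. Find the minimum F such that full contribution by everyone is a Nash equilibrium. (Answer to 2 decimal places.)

Given the others contribute fully, the best deviation is to contribute 0 (any partial contribution still incurs the fine and gives up units whose private return 0.5333 is below 1).
Deviating from 32 to 0 saves 32 hours but forfeits the deviator's share of the drop in the shared codebase effort: 3.2/6 × 32 = 17.07.
So the deviation gain is 32 − 17.07 = 14.93, and the fine must be at least 14.93 hours to wipe it out.

14.93 hours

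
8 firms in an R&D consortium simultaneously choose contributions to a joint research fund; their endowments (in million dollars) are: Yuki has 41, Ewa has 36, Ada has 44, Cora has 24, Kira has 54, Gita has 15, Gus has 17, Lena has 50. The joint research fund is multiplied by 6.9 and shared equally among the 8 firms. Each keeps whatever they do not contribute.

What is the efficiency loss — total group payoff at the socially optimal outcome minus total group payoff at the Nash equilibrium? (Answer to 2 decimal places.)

1657.90 million dollars

The private return per contributed unit is 6.9/8 = 0.8625 < 1 for every player regardless of endowment, so the Nash equilibrium is zero contribution and the group total is Σ E_j = 41 + 36 + 44 + 24 + 54 + 15 + 17 + 50 = 281.
Each contributed unit returns 6.900 to the group, so the social optimum is full contribution by everyone: group total = 6.900 × 281 = 1938.90.
Efficiency loss = (6.900 − 1) × 281 = 1657.90.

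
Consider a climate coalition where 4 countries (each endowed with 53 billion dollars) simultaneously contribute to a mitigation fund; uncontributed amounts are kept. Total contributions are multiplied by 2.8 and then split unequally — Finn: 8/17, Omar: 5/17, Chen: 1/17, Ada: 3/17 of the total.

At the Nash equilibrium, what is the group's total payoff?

307.40 billion dollars

Player j's private return per contributed unit is 2.8 × (j's share). Contributing is weakly dominant for j when that share is at least 1/2.8 = 0.3571, and contributing 0 is dominant otherwise.
Only Finn (8/17) clears that bar, contributing 53; the remaining 3 contribute 0. Total contributed: 53.
The mitigation fund pays out 2.8 × 53 = 148.40 in total (split across the unequal shares, but the aggregate is all that matters for the group sum).
The 3 free-riders keep 53 each, adding 159. Group total = 159 + 148.40 = 307.40.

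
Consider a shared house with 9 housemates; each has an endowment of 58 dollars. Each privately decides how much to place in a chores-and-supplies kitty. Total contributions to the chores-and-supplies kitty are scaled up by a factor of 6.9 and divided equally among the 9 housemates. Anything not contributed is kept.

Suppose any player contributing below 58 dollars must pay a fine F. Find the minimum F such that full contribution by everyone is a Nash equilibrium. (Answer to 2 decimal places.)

Given the others contribute fully, the best deviation is to contribute 0 (any partial contribution still incurs the fine and gives up units whose private return 0.7667 is below 1).
Deviating from 58 to 0 saves 58 dollars but forfeits the deviator's share of the drop in the chores-and-supplies kitty: 6.9/9 × 58 = 44.47.
So the deviation gain is 58 − 44.47 = 13.53, and the fine must be at least 13.53 dollars to wipe it out.

13.53 dollars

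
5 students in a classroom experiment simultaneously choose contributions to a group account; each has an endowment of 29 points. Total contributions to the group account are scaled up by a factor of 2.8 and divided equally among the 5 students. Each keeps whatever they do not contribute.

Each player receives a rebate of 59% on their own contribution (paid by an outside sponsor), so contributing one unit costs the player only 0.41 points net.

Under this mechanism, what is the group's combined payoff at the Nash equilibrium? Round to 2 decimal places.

491.55 points

Under the mechanism each unit contributed yields (2.8/5) / 0.41 = 1.3659 back to its contributor per unit of net cost, which exceeds 1, making full contribution the dominant choice for everyone.
At the Nash equilibrium everyone contributes 29. Group total payoff = 5 × (29 × 0.59 + 2.8 × 29) = 491.55.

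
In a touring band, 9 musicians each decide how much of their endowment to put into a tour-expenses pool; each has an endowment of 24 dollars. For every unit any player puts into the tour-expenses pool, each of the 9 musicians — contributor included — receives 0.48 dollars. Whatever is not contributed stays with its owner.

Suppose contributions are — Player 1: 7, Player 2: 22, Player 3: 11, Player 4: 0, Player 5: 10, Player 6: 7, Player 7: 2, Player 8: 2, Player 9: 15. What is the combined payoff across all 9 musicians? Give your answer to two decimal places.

468.32 dollars

Total contributed: 7 + 22 + 11 + 0 + 10 + 7 + 2 + 2 + 15 = 76; total kept: 9 × 24 − 76 = 140.
The tour-expenses pool pays out 0.48 × 9 × 76 = 328.32 in aggregate.
Group total = 140 + 328.32 = 468.32.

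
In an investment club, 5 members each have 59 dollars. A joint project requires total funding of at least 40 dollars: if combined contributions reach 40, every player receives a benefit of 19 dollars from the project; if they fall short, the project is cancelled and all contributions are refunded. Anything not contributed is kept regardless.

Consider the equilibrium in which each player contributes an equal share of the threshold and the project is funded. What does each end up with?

Equal share of the threshold: 40/5 = 8.
At this profile no one gains by cutting their contribution: any cut drops the total below 40, the project is cancelled, contributions are refunded, and the deviator ends with 59, which is less than 59 − 8 + 19 = 70. Contributing more than 8 just wastes the excess. So contributing exactly 8 is a best response.
Each player's payoff: 59 − 8 + 19 = 70.

70 dollars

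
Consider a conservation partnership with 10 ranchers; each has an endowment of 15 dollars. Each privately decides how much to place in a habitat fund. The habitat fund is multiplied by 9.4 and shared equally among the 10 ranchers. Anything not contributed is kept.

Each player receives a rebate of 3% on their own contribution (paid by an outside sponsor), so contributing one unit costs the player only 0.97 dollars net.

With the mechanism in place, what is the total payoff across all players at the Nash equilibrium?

The effective private return is (9.4/10) / 0.97 = 0.9691, which is still under 1, so the mechanism doesn't change anyone's dominant strategy: zero contribution.
Everyone keeps their endowment and the group total is 10 × 15 = 150.

150.00 dollars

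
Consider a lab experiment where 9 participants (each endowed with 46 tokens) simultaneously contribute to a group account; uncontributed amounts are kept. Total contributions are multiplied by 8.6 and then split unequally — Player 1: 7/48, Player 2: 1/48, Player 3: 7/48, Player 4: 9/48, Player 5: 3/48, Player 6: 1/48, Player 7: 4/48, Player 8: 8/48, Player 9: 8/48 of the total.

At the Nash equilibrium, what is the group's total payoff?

2162.00 tokens

For player j, contributing a unit is worthwhile iff 8.6 × (j's share) ≥ 1, i.e. iff j's share is at least 0.1163.
The shares above 0.1163 belong to Player 1, Player 3, Player 4, Player 8 and Player 9, contributing 46 each; the remaining 4 contribute 0. Total contributed: 230.
The group account pays out 8.6 × 230 = 1978.00 in total (split across the unequal shares, but the aggregate is all that matters for the group sum).
The 4 free-riders keep 46 each, adding 184. Group total = 184 + 1978.00 = 2162.00.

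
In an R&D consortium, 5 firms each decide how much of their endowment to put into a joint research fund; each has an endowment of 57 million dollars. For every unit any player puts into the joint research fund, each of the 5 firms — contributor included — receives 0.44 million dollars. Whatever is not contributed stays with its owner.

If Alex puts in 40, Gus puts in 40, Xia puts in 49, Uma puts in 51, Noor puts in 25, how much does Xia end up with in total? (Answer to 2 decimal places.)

98.20 million dollars

Total contributed: 40 + 40 + 49 + 51 + 25 = 205.
Each receives 0.44 × 205 = 90.20 from the joint research fund.
Xia keeps 57 − 49 = 8, so Xia's payoff is 8 + 90.20 = 98.20.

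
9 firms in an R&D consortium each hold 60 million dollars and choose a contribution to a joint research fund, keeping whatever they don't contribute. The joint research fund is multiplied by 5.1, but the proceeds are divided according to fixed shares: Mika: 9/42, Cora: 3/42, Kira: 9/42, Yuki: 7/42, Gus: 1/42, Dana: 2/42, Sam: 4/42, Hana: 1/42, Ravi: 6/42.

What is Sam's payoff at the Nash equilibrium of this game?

A player with share s gets back 5.1·s per unit contributed, so full contribution is dominant for anyone with s > 1/5.1 = 0.1961 and zero contribution is dominant for anyone below.
Mika and Kira are above the threshold, contributing 60 each; the remaining 7 contribute 0. Total contributed: 120.
Sam keeps 60 and receives 5.1 × 120 × 4/42 = 58.29 from the joint research fund, for a payoff of 118.29.

118.29 million dollars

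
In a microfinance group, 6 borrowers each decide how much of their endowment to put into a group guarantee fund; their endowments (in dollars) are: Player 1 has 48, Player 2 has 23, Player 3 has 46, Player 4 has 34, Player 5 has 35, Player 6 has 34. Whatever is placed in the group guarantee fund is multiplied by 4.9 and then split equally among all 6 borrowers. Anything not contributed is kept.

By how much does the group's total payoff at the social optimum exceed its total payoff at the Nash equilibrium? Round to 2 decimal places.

858.00 dollars

The private return per contributed unit is 4.9/6 = 0.8167 < 1 for every player regardless of endowment, so the Nash equilibrium is zero contribution and the group total is Σ E_j = 48 + 23 + 46 + 34 + 35 + 34 = 220.
Each contributed unit returns 4.900 to the group, so the social optimum is full contribution by everyone: group total = 4.900 × 220 = 1078.00.
Efficiency loss = (4.900 − 1) × 220 = 858.00.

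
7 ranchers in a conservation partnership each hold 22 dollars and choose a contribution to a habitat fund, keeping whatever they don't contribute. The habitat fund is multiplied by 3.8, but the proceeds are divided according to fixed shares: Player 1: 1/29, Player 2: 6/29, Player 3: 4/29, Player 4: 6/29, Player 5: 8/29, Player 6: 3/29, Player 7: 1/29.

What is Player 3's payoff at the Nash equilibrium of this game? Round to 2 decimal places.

33.53 dollars

Each unit j contributes comes back to j as 3.8 × (j's share), so j prefers to contribute only if that share exceeds 1/3.8 = 0.2632; otherwise keeping the unit dominates.
Player 5 alone (share 8/29) is above the threshold, contributing 22; the remaining 6 contribute 0. Total contributed: 22.
Player 3 keeps 22 and receives 3.8 × 22 × 4/29 = 11.53 from the habitat fund, for a payoff of 33.53.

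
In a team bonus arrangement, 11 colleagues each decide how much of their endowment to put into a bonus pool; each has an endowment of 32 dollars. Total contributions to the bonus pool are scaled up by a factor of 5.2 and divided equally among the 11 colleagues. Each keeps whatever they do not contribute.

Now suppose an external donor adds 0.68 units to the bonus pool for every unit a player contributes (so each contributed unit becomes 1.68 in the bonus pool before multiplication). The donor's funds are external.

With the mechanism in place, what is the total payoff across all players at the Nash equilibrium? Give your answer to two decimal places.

352.00 dollars

The effective private return is 5.2 × 1.68 / 11 = 0.7942, which is still under 1, so the mechanism doesn't change anyone's dominant strategy: zero contribution.
At the Nash equilibrium no one contributes; group total payoff = 11 × 32 = 352.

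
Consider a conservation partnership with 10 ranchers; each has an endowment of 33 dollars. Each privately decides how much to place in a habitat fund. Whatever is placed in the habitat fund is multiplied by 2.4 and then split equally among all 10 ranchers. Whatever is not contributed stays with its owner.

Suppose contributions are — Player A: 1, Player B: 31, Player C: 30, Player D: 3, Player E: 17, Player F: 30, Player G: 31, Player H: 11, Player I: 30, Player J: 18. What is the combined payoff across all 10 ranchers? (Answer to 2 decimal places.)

Total contributed: 1 + 31 + 30 + 3 + 17 + 30 + 31 + 11 + 30 + 18 = 202; total kept: 10 × 33 − 202 = 128.
The habitat fund pays out 2.4 × 202 = 484.80 in aggregate.
Group total = 128 + 484.80 = 612.80.

612.80 dollars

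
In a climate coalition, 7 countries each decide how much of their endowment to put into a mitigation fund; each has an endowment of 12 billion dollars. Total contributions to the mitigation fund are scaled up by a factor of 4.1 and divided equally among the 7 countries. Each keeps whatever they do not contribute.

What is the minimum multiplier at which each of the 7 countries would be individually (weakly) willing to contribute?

A contributed unit returns (multiplier)/7 to its contributor.
This reaches 1 exactly when the multiplier is 7.

7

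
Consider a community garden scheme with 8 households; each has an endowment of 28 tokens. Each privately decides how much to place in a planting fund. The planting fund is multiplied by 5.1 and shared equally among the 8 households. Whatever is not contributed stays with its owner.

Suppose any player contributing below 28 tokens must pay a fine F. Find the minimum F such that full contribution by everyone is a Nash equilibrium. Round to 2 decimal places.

10.15 tokens

Given the others contribute fully, the best deviation is to contribute 0 (any partial contribution still incurs the fine and gives up units whose private return 0.6375 is below 1).
Deviating from 28 to 0 saves 28 tokens but forfeits the deviator's share of the drop in the planting fund: 5.1/8 × 28 = 17.85.
So the deviation gain is 28 − 17.85 = 10.15, and the fine must be at least 10.15 tokens to wipe it out.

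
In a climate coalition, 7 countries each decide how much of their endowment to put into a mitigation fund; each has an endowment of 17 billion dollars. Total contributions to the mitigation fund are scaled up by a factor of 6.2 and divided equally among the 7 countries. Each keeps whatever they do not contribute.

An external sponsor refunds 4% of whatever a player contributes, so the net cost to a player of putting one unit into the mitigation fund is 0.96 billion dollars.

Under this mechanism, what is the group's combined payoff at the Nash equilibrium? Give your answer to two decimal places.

The effective private return is (6.2/7) / 0.96 = 0.9226, which is still under 1, so the mechanism doesn't change anyone's dominant strategy: zero contribution.
Everyone keeps their endowment and the group total is 7 × 17 = 119.

119.00 billion dollars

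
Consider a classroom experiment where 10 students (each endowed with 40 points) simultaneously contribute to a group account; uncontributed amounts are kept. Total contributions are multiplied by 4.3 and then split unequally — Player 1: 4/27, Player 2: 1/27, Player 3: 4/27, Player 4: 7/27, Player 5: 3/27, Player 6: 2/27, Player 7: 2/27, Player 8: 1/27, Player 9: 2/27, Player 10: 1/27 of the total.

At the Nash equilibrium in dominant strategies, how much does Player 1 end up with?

65.48 points

For player j, contributing a unit is worthwhile iff 4.3 × (j's share) ≥ 1, i.e. iff j's share is at least 0.2326.
Player 4 alone (share 7/27) is above the threshold, contributing 40; the remaining 9 contribute 0. Total contributed: 40.
Player 1 keeps 40 and receives 4.3 × 40 × 4/27 = 25.48 from the group account, for a payoff of 65.48.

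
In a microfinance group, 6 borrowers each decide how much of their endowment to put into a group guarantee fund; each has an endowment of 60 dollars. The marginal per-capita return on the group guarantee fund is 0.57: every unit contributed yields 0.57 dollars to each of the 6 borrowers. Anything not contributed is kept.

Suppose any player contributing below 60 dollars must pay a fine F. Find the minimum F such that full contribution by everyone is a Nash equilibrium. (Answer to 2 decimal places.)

25.80 dollars

Given the others contribute fully, the best deviation is to contribute 0 (any partial contribution still incurs the fine and gives up units whose private return 0.57 is below 1).
Deviating from 60 to 0 saves 60 dollars but forfeits the deviator's share of the drop in the group guarantee fund: 0.57 × 60 = 34.20.
So the deviation gain is 60 − 34.20 = 25.80, and the fine must be at least 25.80 dollars to wipe it out.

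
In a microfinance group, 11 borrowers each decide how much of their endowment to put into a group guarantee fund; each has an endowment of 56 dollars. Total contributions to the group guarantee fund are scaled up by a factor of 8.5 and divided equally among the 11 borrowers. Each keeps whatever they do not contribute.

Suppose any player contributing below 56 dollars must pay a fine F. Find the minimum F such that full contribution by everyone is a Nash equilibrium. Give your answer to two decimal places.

Given the others contribute fully, the best deviation is to contribute 0 (any partial contribution still incurs the fine and gives up units whose private return 0.7727 is below 1).
Deviating from 56 to 0 saves 56 dollars but forfeits the deviator's share of the drop in the group guarantee fund: 8.5/11 × 56 = 43.27.
So the deviation gain is 56 − 43.27 = 12.73, and the fine must be at least 12.73 dollars to wipe it out.

12.73 dollars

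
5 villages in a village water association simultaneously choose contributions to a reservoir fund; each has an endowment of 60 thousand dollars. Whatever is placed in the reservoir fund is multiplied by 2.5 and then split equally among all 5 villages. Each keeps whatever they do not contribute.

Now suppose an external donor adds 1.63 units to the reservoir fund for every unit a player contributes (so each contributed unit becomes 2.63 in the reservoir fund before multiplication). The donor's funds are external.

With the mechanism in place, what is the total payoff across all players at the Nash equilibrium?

With the mechanism, a contributed unit returns 2.5 × 2.63 / 5 = 1.3150 per unit of net cost to the contributor — now above 1 — so contributing fully is weakly dominant for every player.
At the Nash equilibrium everyone contributes 60. Group total payoff = 2.5 × 2.63 × 300 = 1972.50.

1972.50 thousand dollars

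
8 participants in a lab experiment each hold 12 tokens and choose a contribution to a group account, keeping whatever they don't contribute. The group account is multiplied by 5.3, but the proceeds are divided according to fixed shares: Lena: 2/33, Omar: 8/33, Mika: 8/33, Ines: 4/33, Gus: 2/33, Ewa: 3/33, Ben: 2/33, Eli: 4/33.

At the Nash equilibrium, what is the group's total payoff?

199.20 tokens

For player j, contributing a unit is worthwhile iff 5.3 × (j's share) ≥ 1, i.e. iff j's share is at least 0.1887.
The shares above 0.1887 belong to Omar and Mika, contributing 12 each; the remaining 6 contribute 0. Total contributed: 24.
The group account pays out 5.3 × 24 = 127.20 in total (split across the unequal shares, but the aggregate is all that matters for the group sum).
The 6 free-riders keep 12 each, adding 72. Group total = 72 + 127.20 = 199.20.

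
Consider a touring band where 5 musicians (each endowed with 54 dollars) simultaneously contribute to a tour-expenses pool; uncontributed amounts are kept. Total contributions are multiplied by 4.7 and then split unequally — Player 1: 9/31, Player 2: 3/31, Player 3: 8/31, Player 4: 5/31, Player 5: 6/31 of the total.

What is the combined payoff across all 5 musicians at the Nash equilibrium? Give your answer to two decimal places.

For player j, contributing a unit is worthwhile iff 4.7 × (j's share) ≥ 1, i.e. iff j's share is at least 0.2128.
The shares above 0.2128 belong to Player 1 and Player 3, contributing 54 each; the remaining 3 contribute 0. Total contributed: 108.
The tour-expenses pool pays out 4.7 × 108 = 507.60 in total (split across the unequal shares, but the aggregate is all that matters for the group sum).
The 3 free-riders keep 54 each, adding 162. Group total = 162 + 507.60 = 669.60.

669.60 dollars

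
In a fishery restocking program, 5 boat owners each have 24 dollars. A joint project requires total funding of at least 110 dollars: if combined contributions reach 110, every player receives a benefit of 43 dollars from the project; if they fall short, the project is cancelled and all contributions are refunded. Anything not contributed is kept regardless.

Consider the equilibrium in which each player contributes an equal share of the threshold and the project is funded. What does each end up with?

45 dollars

Equal share of the threshold: 110/5 = 22.
At this profile no one gains by cutting their contribution: any cut drops the total below 110, the project is cancelled, contributions are refunded, and the deviator ends with 24, which is less than 24 − 22 + 43 = 45. Contributing more than 22 just wastes the excess. So contributing exactly 22 is a best response.
Each player's payoff: 24 − 22 + 43 = 45.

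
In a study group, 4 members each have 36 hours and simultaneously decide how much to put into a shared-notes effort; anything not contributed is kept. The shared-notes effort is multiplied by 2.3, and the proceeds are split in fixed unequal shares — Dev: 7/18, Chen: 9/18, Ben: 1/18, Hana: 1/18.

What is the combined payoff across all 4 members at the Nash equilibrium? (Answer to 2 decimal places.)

190.80 hours

For player j, contributing a unit is worthwhile iff 2.3 × (j's share) ≥ 1, i.e. iff j's share is at least 0.4348.
Only Chen (9/18) clears that bar, contributing 36; the remaining 3 contribute 0. Total contributed: 36.
The shared-notes effort pays out 2.3 × 36 = 82.80 in total (split across the unequal shares, but the aggregate is all that matters for the group sum).
The 3 free-riders keep 36 each, adding 108. Group total = 108 + 82.80 = 190.80.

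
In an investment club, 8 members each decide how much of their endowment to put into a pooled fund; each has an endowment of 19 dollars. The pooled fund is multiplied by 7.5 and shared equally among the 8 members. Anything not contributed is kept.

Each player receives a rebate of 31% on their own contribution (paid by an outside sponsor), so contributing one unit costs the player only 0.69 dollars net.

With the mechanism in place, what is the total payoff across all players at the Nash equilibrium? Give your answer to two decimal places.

1187.12 dollars

With the mechanism, a contributed unit returns (7.5/8) / 0.69 = 1.3587 per unit of net cost to the contributor — now above 1 — so contributing fully is weakly dominant for every player.
At the Nash equilibrium everyone contributes 19. Group total payoff = 8 × (19 × 0.31 + 7.5 × 19) = 1187.12.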